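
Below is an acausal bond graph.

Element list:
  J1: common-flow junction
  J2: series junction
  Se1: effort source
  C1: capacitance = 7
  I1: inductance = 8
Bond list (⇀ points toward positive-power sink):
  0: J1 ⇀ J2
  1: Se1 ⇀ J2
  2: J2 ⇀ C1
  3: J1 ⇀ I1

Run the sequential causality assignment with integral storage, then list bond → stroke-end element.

β0 stroke→J1
β1 stroke→J2
β2 stroke→J2
β3 stroke→I1

β1 →J2  (source Se1 imposes e)
β2 →J2  (prefer integral on C1)
β0 →J1  (J2: last free bond brings flow in)
β3 →I1  (J1 needs exactly one f-in)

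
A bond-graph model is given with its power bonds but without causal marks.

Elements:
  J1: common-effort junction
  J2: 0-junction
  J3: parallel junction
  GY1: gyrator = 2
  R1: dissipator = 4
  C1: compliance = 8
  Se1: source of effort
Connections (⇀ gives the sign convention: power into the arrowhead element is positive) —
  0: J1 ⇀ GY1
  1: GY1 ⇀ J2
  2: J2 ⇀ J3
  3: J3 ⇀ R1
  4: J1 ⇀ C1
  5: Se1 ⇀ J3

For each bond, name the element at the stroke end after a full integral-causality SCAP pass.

#0 →GY1
#1 →GY1
#2 →J2
#3 →R1
#4 →J1
#5 →J3

b5 →J3  (Se1: effort source, stroke at far end)
b2 →J2  (0-jn J3 has e-setter on 5)
b3 →R1  (common-e at J3 fixed by 5)
b1 →GY1  (0-jn J2 has e-setter on 2)
b0 →GY1  (through GY1, causality inverts; strokes same side of GY1)
b4 →J1  (J1: last free bond brings effort in)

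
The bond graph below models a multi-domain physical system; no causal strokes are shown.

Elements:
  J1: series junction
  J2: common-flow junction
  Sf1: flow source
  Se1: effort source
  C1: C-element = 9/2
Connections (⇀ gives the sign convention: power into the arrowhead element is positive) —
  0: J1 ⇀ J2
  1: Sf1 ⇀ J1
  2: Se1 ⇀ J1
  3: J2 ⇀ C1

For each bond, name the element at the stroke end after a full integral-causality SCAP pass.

b0 →J1
b1 →Sf1
b2 →J1
b3 →J2

b1 stroke at Sf1  (Sf1 (Sf) sets flow on bond)
b2 stroke at J1  (Se1 fixes effort; stroke away)
b0 stroke at J1  (J1: bond 1 brought flow, rest push out)
b3 stroke at J2  (J2: bond 0 brought flow, rest push out)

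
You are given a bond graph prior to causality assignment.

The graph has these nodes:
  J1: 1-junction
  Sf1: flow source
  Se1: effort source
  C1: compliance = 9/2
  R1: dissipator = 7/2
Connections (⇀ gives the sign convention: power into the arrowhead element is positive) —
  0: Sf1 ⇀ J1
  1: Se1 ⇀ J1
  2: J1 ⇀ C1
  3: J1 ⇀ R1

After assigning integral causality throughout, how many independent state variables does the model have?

bond 0 |Sf1  (Sf1 fixes flow; stroke at Sf1)
bond 1 |J1  (Se1 fixes effort; stroke away)
bond 2 |J1  (J1: bond 0 brought flow, rest push out)
bond 3 |J1  (J1 flow already set via bond 0)

1  (C1 all integral)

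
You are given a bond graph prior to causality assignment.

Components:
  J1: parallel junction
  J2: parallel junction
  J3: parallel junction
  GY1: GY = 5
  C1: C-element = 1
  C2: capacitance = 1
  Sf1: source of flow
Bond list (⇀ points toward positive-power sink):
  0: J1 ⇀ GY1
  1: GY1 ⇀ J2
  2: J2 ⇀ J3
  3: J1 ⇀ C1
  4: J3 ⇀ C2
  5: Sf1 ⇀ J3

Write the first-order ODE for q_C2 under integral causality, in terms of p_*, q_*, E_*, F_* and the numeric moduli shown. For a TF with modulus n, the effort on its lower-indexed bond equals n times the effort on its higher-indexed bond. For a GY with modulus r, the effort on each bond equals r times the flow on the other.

dq_C2/dt = F_Sf1 + q_C1/5

b5 |Sf1  (Sf1: flow source, stroke at near end)
b3 |J1  (prefer integral on C1)
b0 |GY1  (J1 effort already set via bond 3)
b1 |GY1  (GY1 both-in/both-out from 0)
b2 |J2  (closing 0-jn rule on J2)
b4 |J3  (only one effort-in slot at J3)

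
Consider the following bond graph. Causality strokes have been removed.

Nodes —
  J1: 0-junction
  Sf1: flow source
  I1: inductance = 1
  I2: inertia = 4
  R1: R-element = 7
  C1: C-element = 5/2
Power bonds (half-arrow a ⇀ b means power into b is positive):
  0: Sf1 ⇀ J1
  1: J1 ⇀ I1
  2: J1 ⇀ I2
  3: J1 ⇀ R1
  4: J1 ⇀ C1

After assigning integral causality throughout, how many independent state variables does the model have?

3  (C1, I1, I2 all integral)

#0 stroke at Sf1  (Sf1: flow source, stroke at near end)
#1 stroke at I1  (I1: I, integral causality)
#2 stroke at I2  (I2 outputs flow p/I2)
#4 stroke at J1  (prefer integral on C1)
#3 stroke at R1  (common-e at J1 fixed by 4)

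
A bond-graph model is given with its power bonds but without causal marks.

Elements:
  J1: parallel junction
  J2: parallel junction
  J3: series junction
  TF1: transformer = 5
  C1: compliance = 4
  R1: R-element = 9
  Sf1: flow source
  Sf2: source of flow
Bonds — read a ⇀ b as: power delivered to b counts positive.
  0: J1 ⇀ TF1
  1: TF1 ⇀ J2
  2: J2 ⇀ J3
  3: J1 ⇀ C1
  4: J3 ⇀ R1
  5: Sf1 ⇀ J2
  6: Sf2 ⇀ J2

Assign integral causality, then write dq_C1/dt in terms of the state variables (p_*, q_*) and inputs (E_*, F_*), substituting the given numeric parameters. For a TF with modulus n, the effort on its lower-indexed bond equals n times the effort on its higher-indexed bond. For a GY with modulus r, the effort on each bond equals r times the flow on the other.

bond 5 →Sf1  (source Sf1 imposes f)
bond 6 →Sf2  (Sf2 (Sf) sets flow on bond)
bond 3 →J1  (prefer integral on C1)
bond 0 →TF1  (J1 effort already set via bond 3)
bond 1 →J2  (TF1: transformer flips bond 0)
bond 2 →J3  (common-e at J2 fixed by 1)
bond 4 →R1  (only one flow-in slot at J3)

dq_C1/dt = F_Sf1/5 + F_Sf2/5 - q_C1/900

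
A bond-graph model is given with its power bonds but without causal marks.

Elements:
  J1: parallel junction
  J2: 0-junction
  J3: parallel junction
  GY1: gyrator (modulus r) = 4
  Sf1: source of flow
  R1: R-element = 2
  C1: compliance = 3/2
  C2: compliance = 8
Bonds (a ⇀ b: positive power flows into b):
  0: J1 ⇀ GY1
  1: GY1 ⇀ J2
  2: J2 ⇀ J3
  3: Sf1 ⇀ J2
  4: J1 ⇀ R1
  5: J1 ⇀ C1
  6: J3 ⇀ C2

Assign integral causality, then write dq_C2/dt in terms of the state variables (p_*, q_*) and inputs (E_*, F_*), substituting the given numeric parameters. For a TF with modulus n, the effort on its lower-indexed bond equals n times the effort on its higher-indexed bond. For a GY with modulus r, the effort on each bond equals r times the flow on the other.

dq_C2/dt = F_Sf1 + q_C1/6

bond 3 →Sf1  (Sf1: flow source, stroke at near end)
bond 5 →J1  (C1 outputs effort q/C1)
bond 0 →GY1  (common-e at J1 fixed by 5)
bond 4 →R1  (common-e at J1 fixed by 5)
bond 1 →GY1  (through GY1, causality inverts; strokes same side of GY1)
bond 2 →J2  (J2 needs exactly one e-in)
bond 6 →J3  (only one effort-in slot at J3)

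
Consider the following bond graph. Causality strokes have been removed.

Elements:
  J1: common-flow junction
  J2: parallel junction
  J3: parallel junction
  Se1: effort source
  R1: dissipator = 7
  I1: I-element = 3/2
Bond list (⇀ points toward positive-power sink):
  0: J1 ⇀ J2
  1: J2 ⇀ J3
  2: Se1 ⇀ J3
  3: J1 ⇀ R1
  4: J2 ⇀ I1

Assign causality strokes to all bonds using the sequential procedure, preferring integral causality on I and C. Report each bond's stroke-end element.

β0 stroke→J1
β1 stroke→J2
β2 stroke→J3
β3 stroke→R1
β4 stroke→I1

β2 |J3  (Se1 fixes effort; stroke away)
β1 |J2  (0-jn J3 has e-setter on 2)
β0 |J1  (common-e at J2 fixed by 1)
β4 |I1  (0-jn J2 has e-setter on 1)
β3 |R1  (J1: last free bond brings flow in)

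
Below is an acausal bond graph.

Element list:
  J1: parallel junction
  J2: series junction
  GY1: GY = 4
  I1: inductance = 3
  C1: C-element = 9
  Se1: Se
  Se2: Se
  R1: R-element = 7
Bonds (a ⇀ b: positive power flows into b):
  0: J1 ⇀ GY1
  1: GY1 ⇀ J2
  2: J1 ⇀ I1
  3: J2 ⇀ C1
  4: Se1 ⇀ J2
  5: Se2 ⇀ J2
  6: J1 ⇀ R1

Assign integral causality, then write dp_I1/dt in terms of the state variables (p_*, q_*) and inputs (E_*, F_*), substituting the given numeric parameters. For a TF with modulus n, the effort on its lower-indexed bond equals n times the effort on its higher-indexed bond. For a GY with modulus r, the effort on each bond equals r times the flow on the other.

β4 stroke→J2  (Se1: effort source, stroke at far end)
β5 stroke→J2  (source Se2 imposes e)
β2 stroke→I1  (I1: I, integral causality)
β3 stroke→J2  (C1 outputs effort q/C1)
β1 stroke→GY1  (only one flow-in slot at J2)
β0 stroke→GY1  (GY1: gyrator matches bond 1)
β6 stroke→J1  (J1: last free bond brings effort in)

dp_I1/dt = 7*E_Se1/4 + 7*E_Se2/4 - 7*p_I1/3 - 7*q_C1/36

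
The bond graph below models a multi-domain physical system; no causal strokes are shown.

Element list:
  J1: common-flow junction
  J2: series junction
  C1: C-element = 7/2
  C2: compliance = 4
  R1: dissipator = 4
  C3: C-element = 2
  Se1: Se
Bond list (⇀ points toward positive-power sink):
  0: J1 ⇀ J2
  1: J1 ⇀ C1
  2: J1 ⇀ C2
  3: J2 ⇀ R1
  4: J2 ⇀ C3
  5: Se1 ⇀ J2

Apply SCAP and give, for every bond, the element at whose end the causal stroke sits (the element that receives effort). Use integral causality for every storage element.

bond 0 |J2
bond 1 |J1
bond 2 |J1
bond 3 |R1
bond 4 |J2
bond 5 |J2

#5 →J2  (Se1: effort source, stroke at far end)
#1 →J1  (C1: C, integral causality)
#2 →J1  (C2 integral (e out))
#0 →J2  (only one flow-in slot at J1)
#4 →J2  (prefer integral on C3)
#3 →R1  (J2 needs exactly one f-in)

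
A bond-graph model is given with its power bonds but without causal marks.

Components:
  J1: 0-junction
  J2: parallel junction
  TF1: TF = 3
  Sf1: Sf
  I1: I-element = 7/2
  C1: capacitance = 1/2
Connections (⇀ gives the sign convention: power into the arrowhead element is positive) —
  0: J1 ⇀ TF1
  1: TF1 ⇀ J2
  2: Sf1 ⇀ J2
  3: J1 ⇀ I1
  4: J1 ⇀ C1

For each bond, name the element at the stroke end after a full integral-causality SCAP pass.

β2 stroke→Sf1  (Sf1: flow source, stroke at near end)
β1 stroke→J2  (closing 0-jn rule on J2)
β0 stroke→TF1  (TF1: transformer flips bond 1)
β3 stroke→I1  (I1 outputs flow p/I1)
β4 stroke→J1  (J1: last free bond brings effort in)

b0 |TF1
b1 |J2
b2 |Sf1
b3 |I1
b4 |J1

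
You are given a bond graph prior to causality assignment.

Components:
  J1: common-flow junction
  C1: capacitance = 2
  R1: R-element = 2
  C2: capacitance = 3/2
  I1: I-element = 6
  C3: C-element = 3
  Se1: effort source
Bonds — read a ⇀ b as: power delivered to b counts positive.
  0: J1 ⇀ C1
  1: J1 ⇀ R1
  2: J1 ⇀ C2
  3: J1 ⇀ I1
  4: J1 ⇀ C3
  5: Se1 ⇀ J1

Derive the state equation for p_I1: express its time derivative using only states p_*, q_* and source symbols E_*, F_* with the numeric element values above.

bond 5 |J1  (Se1 fixes effort; stroke away)
bond 0 |J1  (C1 outputs effort q/C1)
bond 2 |J1  (C2 integral (e out))
bond 3 |I1  (prefer integral on I1)
bond 1 |J1  (1-jn J1 has f-setter on 3)
bond 4 |J1  (common-f at J1 fixed by 3)

dp_I1/dt = E_Se1 - p_I1/3 - q_C1/2 - 2*q_C2/3 - q_C3/3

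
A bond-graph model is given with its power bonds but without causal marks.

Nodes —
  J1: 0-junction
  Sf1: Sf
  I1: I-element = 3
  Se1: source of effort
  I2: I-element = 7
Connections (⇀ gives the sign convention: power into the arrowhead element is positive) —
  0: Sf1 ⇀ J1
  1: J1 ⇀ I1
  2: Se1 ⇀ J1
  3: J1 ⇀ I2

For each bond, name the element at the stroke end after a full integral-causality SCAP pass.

#0 stroke→Sf1  (Sf1: flow source, stroke at near end)
#2 stroke→J1  (Se1 (Se) sets effort on bond)
#1 stroke→I1  (J1: bond 2 brought effort, rest push out)
#3 stroke→I2  (common-e at J1 fixed by 2)

β0 stroke at Sf1
β1 stroke at I1
β2 stroke at J1
β3 stroke at I2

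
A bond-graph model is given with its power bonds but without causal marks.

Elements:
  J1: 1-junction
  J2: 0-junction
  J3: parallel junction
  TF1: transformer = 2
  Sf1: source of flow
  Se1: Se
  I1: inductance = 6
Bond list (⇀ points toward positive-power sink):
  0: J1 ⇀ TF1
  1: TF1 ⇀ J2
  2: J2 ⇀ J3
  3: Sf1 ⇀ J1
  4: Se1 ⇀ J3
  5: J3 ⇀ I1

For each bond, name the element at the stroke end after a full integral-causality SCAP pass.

#3 |Sf1  (Sf1 fixes flow; stroke at Sf1)
#4 |J3  (source Se1 imposes e)
#0 |J1  (common-f at J1 fixed by 3)
#2 |J2  (0-jn J3 has e-setter on 4)
#5 |I1  (J3 effort already set via bond 4)
#1 |TF1  (TF TF1: opposite of bond 0)

β0 |J1
β1 |TF1
β2 |J2
β3 |Sf1
β4 |J3
β5 |I1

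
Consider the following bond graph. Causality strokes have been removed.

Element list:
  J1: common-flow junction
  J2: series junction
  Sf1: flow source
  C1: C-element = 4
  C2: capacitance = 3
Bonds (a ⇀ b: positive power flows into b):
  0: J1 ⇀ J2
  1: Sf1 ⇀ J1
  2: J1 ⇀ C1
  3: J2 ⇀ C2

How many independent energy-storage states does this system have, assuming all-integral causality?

β1 |Sf1  (Sf1 fixes flow; stroke at Sf1)
β0 |J1  (J1 flow already set via bond 1)
β2 |J1  (J1: bond 1 brought flow, rest push out)
β3 |J2  (1-jn J2 has f-setter on 0)

2  (C1, C2 all integral)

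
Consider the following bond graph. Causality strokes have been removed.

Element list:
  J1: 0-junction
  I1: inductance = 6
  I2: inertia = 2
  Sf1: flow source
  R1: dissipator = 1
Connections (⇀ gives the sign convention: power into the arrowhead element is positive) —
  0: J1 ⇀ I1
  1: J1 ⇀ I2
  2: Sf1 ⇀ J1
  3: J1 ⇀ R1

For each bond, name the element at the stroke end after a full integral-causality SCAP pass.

b0 →I1
b1 →I2
b2 →Sf1
b3 →J1

bond 2 stroke→Sf1  (Sf1: flow source, stroke at near end)
bond 0 stroke→I1  (I1: I, integral causality)
bond 1 stroke→I2  (I2: I, integral causality)
bond 3 stroke→J1  (J1: last free bond brings effort in)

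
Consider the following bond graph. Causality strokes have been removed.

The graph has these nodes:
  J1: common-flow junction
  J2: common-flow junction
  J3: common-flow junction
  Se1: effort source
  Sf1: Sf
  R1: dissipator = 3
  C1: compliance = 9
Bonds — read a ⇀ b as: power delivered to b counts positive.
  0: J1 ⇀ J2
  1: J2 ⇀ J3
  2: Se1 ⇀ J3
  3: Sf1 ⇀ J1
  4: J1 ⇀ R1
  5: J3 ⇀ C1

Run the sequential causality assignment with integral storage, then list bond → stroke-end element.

b0 |J1
b1 |J2
b2 |J3
b3 |Sf1
b4 |J1
b5 |J3

b2 |J3  (Se1: effort source, stroke at far end)
b3 |Sf1  (source Sf1 imposes f)
b0 |J1  (J1 flow already set via bond 3)
b4 |J1  (common-f at J1 fixed by 3)
b1 |J2  (1-jn J2 has f-setter on 0)
b5 |J3  (J3: bond 1 brought flow, rest push out)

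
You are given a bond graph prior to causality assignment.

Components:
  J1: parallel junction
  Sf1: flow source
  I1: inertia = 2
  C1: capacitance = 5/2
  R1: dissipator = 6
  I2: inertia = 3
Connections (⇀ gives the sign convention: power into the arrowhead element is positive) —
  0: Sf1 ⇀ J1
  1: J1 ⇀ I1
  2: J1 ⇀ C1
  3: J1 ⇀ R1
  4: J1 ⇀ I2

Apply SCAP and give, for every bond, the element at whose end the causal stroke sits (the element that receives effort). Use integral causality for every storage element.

b0 stroke at Sf1  (source Sf1 imposes f)
b1 stroke at I1  (prefer integral on I1)
b2 stroke at J1  (C1 outputs effort q/C1)
b3 stroke at R1  (J1: bond 2 brought effort, rest push out)
b4 stroke at I2  (common-e at J1 fixed by 2)

bond 0 |Sf1
bond 1 |I1
bond 2 |J1
bond 3 |R1
bond 4 |I2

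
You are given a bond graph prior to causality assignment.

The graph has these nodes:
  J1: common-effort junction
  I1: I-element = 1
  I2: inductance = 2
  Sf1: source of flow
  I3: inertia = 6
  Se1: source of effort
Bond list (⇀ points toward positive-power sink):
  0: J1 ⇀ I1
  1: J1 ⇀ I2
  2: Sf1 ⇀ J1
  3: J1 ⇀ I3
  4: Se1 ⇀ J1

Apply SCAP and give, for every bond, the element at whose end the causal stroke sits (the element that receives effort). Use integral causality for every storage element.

β0 stroke at I1
β1 stroke at I2
β2 stroke at Sf1
β3 stroke at I3
β4 stroke at J1

bond 2 stroke→Sf1  (Sf1 fixes flow; stroke at Sf1)
bond 4 stroke→J1  (Se1 (Se) sets effort on bond)
bond 0 stroke→I1  (J1 effort already set via bond 4)
bond 1 stroke→I2  (J1 effort already set via bond 4)
bond 3 stroke→I3  (J1: bond 4 brought effort, rest push out)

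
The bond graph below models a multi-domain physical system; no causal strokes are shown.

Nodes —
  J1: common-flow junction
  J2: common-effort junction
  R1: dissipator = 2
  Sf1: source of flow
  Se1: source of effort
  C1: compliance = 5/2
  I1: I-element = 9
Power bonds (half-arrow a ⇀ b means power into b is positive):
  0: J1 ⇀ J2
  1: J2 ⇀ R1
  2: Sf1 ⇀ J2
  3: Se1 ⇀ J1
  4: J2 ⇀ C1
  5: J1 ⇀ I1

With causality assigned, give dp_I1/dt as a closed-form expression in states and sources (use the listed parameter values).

dp_I1/dt = E_Se1 - 2*q_C1/5

β2 |Sf1  (Sf1 (Sf) sets flow on bond)
β3 |J1  (Se1 fixes effort; stroke away)
β4 |J2  (prefer integral on C1)
β0 |J1  (0-jn J2 has e-setter on 4)
β1 |R1  (common-e at J2 fixed by 4)
β5 |I1  (only one flow-in slot at J1)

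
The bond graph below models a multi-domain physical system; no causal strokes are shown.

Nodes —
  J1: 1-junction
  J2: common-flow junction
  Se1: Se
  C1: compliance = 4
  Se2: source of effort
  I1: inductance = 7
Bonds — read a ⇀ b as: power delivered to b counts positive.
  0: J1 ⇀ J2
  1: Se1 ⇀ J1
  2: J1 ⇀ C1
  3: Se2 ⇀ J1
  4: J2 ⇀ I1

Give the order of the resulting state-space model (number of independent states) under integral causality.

2  (C1, I1 all integral)

#1 |J1  (source Se1 imposes e)
#3 |J1  (Se2 fixes effort; stroke away)
#2 |J1  (C1: C, integral causality)
#0 |J2  (closing 1-jn rule on J1)
#4 |I1  (only one flow-in slot at J2)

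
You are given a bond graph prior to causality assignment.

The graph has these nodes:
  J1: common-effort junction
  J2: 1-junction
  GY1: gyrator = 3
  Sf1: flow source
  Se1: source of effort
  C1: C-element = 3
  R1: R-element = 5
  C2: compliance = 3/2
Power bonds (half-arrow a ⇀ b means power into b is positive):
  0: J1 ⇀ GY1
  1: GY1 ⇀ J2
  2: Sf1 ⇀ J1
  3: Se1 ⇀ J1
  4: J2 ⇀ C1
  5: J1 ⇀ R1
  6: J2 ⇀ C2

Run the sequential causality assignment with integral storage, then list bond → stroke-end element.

#0 →GY1
#1 →GY1
#2 →Sf1
#3 →J1
#4 →J2
#5 →R1
#6 →J2

#2 stroke→Sf1  (Sf1: flow source, stroke at near end)
#3 stroke→J1  (source Se1 imposes e)
#0 stroke→GY1  (J1 effort already set via bond 3)
#5 stroke→R1  (0-jn J1 has e-setter on 3)
#1 stroke→GY1  (GY GY1: same side as bond 0)
#4 stroke→J2  (J2 flow already set via bond 1)
#6 stroke→J2  (common-f at J2 fixed by 1)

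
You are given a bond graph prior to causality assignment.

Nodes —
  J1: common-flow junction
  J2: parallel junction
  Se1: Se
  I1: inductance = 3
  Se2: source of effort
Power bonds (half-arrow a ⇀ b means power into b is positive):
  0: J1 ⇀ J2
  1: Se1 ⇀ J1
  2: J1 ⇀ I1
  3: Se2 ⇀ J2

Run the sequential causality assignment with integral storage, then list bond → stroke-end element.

b1 stroke→J1  (Se1: effort source, stroke at far end)
b3 stroke→J2  (Se2 fixes effort; stroke away)
b0 stroke→J1  (0-jn J2 has e-setter on 3)
b2 stroke→I1  (only one flow-in slot at J1)

#0 →J1
#1 →J1
#2 →I1
#3 →J2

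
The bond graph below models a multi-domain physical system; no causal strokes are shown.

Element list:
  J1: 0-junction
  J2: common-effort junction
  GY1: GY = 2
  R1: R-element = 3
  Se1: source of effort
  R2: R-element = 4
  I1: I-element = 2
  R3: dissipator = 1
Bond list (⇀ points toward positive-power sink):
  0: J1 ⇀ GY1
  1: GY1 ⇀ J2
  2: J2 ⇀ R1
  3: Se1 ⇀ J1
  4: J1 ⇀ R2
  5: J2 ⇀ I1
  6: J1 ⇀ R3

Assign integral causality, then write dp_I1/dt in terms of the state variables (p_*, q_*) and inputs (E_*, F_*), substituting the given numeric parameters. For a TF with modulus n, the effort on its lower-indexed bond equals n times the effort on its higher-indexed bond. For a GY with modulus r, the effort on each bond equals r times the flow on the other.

dp_I1/dt = 3*E_Se1/2 - 3*p_I1/2

bond 3 |J1  (Se1: effort source, stroke at far end)
bond 0 |GY1  (0-jn J1 has e-setter on 3)
bond 4 |R2  (J1: bond 3 brought effort, rest push out)
bond 6 |R3  (common-e at J1 fixed by 3)
bond 1 |GY1  (GY1 both-in/both-out from 0)
bond 5 |I1  (I1 integral (f out))
bond 2 |J2  (closing 0-jn rule on J2)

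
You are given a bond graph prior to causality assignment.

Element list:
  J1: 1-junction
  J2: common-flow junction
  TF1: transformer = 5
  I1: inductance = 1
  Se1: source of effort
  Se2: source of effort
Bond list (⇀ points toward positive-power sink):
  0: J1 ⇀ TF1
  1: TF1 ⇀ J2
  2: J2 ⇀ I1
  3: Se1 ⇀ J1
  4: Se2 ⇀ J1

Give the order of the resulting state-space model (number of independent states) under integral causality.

1  (I1 all integral)

bond 3 →J1  (Se1 (Se) sets effort on bond)
bond 4 →J1  (Se2: effort source, stroke at far end)
bond 0 →TF1  (only one flow-in slot at J1)
bond 1 →J2  (TF1: transformer flips bond 0)
bond 2 →I1  (only one flow-in slot at J2)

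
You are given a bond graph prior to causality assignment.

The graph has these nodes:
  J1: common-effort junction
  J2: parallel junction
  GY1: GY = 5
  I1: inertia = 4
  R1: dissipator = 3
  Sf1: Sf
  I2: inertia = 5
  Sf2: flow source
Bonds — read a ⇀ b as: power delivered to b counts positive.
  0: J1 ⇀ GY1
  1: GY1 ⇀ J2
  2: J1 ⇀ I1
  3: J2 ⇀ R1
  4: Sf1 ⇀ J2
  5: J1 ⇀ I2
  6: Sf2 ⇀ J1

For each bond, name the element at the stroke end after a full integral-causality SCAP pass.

b0 |J1
b1 |J2
b2 |I1
b3 |R1
b4 |Sf1
b5 |I2
b6 |Sf2

b4 →Sf1  (source Sf1 imposes f)
b6 →Sf2  (Sf2 (Sf) sets flow on bond)
b2 →I1  (I1 integral (f out))
b5 →I2  (prefer integral on I2)
b0 →J1  (closing 0-jn rule on J1)
b1 →J2  (through GY1, causality inverts; strokes same side of GY1)
b3 →R1  (common-e at J2 fixed by 1)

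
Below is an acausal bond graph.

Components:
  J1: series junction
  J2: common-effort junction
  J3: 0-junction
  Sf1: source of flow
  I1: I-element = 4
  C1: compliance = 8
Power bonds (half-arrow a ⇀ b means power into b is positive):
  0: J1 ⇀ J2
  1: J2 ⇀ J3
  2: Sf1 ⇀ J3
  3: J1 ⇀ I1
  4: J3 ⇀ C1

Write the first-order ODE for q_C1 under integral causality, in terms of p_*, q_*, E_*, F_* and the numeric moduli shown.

β2 |Sf1  (Sf1: flow source, stroke at near end)
β3 |I1  (prefer integral on I1)
β0 |J1  (1-jn J1 has f-setter on 3)
β1 |J2  (J2: last free bond brings effort in)
β4 |J3  (closing 0-jn rule on J3)

dq_C1/dt = F_Sf1 + p_I1/4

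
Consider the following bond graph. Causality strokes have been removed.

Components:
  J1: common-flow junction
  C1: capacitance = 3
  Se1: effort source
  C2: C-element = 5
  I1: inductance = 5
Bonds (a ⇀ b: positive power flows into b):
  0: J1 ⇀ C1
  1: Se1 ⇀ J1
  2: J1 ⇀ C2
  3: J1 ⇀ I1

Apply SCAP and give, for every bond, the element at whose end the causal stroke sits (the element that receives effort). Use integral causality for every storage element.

#0 stroke→J1
#1 stroke→J1
#2 stroke→J1
#3 stroke→I1

b1 stroke at J1  (Se1 fixes effort; stroke away)
b0 stroke at J1  (C1: C, integral causality)
b2 stroke at J1  (prefer integral on C2)
b3 stroke at I1  (J1 needs exactly one f-in)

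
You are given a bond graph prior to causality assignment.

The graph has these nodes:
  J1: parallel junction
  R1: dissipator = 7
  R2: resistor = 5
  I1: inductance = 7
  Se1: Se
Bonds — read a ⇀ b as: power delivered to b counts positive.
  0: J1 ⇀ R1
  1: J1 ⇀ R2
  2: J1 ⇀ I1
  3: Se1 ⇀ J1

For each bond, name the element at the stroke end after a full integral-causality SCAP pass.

#0 stroke→R1
#1 stroke→R2
#2 stroke→I1
#3 stroke→J1

b3 stroke→J1  (Se1: effort source, stroke at far end)
b0 stroke→R1  (J1: bond 3 brought effort, rest push out)
b1 stroke→R2  (0-jn J1 has e-setter on 3)
b2 stroke→I1  (J1: bond 3 brought effort, rest push out)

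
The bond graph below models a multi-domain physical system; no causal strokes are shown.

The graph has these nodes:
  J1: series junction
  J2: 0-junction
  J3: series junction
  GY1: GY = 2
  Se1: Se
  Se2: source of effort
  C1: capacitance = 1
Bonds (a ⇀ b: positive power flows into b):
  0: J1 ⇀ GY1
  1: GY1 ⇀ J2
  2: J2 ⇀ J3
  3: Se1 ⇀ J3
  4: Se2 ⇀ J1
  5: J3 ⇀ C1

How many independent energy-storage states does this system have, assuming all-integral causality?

bond 3 |J3  (Se1: effort source, stroke at far end)
bond 4 |J1  (Se2 fixes effort; stroke away)
bond 0 |GY1  (closing 1-jn rule on J1)
bond 1 |GY1  (through GY1, causality inverts; strokes same side of GY1)
bond 2 |J2  (only one effort-in slot at J2)
bond 5 |J3  (J3: bond 2 brought flow, rest push out)

1  (C1 all integral)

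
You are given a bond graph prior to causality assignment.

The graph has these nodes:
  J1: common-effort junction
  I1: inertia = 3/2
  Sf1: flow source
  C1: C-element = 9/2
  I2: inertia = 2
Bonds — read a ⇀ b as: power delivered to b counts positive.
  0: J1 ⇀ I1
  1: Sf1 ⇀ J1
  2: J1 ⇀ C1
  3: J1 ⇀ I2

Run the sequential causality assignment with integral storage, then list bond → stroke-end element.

β1 stroke→Sf1  (source Sf1 imposes f)
β0 stroke→I1  (I1: I, integral causality)
β2 stroke→J1  (C1 integral (e out))
β3 stroke→I2  (J1 effort already set via bond 2)

β0 stroke→I1
β1 stroke→Sf1
β2 stroke→J1
β3 stroke→I2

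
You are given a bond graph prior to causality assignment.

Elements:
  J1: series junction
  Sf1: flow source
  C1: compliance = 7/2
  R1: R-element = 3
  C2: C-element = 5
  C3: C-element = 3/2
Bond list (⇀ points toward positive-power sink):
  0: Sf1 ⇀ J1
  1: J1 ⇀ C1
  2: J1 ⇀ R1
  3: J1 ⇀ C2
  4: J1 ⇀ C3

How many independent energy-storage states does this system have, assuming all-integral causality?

bond 0 →Sf1  (Sf1 fixes flow; stroke at Sf1)
bond 1 →J1  (1-jn J1 has f-setter on 0)
bond 2 →J1  (J1: bond 0 brought flow, rest push out)
bond 3 →J1  (common-f at J1 fixed by 0)
bond 4 →J1  (J1 flow already set via bond 0)

3  (C1, C2, C3 all integral)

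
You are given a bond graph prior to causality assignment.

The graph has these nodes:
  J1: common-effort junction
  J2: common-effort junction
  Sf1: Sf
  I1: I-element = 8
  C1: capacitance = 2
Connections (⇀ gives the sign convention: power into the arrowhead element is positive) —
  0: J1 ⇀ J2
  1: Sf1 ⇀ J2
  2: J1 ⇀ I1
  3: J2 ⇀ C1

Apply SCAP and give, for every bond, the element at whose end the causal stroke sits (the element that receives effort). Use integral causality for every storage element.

β1 →Sf1  (Sf1 fixes flow; stroke at Sf1)
β2 →I1  (I1 integral (f out))
β0 →J1  (J1 needs exactly one e-in)
β3 →J2  (J2 needs exactly one e-in)

bond 0 |J1
bond 1 |Sf1
bond 2 |I1
bond 3 |J2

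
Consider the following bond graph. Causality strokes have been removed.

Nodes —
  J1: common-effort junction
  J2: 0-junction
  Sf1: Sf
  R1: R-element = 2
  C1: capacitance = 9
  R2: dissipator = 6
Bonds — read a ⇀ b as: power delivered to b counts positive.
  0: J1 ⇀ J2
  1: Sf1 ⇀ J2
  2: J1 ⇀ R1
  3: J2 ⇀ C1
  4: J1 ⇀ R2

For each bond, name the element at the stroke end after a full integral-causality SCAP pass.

β0 stroke→J1
β1 stroke→Sf1
β2 stroke→R1
β3 stroke→J2
β4 stroke→R2

bond 1 |Sf1  (Sf1: flow source, stroke at near end)
bond 3 |J2  (C1: C, integral causality)
bond 0 |J1  (J2 effort already set via bond 3)
bond 2 |R1  (0-jn J1 has e-setter on 0)
bond 4 |R2  (J1 effort already set via bond 0)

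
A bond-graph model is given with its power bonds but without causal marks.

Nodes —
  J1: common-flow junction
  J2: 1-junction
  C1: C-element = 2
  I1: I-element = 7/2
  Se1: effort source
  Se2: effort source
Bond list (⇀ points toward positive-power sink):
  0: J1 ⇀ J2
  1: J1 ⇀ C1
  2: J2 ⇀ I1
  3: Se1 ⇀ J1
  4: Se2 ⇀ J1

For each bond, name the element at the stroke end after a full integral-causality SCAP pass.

#3 stroke→J1  (Se1 (Se) sets effort on bond)
#4 stroke→J1  (Se2: effort source, stroke at far end)
#1 stroke→J1  (C1: C, integral causality)
#0 stroke→J2  (J1: last free bond brings flow in)
#2 stroke→I1  (J2: last free bond brings flow in)

#0 →J2
#1 →J1
#2 →I1
#3 →J1
#4 →J1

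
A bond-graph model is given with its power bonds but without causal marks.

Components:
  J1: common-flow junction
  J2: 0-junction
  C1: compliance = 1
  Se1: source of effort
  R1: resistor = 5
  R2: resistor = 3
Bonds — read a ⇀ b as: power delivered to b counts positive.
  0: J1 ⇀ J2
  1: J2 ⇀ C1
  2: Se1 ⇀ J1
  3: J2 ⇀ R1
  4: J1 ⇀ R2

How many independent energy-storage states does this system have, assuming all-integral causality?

b2 stroke→J1  (Se1: effort source, stroke at far end)
b1 stroke→J2  (C1 outputs effort q/C1)
b0 stroke→J1  (J2: bond 1 brought effort, rest push out)
b3 stroke→R1  (J2: bond 1 brought effort, rest push out)
b4 stroke→R2  (closing 1-jn rule on J1)

1  (C1 all integral)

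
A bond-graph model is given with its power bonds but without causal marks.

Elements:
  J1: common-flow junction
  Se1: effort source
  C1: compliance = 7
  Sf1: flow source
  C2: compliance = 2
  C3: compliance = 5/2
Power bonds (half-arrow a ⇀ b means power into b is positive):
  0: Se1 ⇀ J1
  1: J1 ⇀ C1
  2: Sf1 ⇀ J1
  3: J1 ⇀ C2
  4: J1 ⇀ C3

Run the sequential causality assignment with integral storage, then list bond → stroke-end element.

b0 →J1
b1 →J1
b2 →Sf1
b3 →J1
b4 →J1

β0 |J1  (Se1 fixes effort; stroke away)
β2 |Sf1  (Sf1 (Sf) sets flow on bond)
β1 |J1  (J1 flow already set via bond 2)
β3 |J1  (1-jn J1 has f-setter on 2)
β4 |J1  (J1: bond 2 brought flow, rest push out)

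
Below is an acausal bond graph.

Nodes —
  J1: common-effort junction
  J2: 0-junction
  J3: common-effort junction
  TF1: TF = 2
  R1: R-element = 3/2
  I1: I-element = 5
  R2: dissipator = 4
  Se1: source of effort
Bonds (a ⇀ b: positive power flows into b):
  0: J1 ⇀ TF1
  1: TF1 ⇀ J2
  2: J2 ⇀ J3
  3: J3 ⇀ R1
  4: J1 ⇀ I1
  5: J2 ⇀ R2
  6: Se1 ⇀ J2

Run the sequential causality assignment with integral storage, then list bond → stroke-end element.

bond 0 stroke at J1
bond 1 stroke at TF1
bond 2 stroke at J3
bond 3 stroke at R1
bond 4 stroke at I1
bond 5 stroke at R2
bond 6 stroke at J2

β6 stroke→J2  (Se1 fixes effort; stroke away)
β1 stroke→TF1  (J2 effort already set via bond 6)
β2 stroke→J3  (J2: bond 6 brought effort, rest push out)
β5 stroke→R2  (common-e at J2 fixed by 6)
β3 stroke→R1  (0-jn J3 has e-setter on 2)
β0 stroke→J1  (TF1 one-in-one-out from 1)
β4 stroke→I1  (0-jn J1 has e-setter on 0)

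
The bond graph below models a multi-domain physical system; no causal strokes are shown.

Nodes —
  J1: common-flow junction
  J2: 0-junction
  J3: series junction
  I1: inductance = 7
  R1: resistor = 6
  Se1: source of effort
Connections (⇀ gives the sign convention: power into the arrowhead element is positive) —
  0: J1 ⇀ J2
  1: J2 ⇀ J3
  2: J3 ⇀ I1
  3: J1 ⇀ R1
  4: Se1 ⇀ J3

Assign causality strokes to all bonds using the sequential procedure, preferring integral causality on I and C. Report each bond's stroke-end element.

bond 4 stroke→J3  (Se1: effort source, stroke at far end)
bond 2 stroke→I1  (I1 outputs flow p/I1)
bond 1 stroke→J3  (common-f at J3 fixed by 2)
bond 0 stroke→J2  (only one effort-in slot at J2)
bond 3 stroke→J1  (J1 flow already set via bond 0)

b0 →J2
b1 →J3
b2 →I1
b3 →J1
b4 →J3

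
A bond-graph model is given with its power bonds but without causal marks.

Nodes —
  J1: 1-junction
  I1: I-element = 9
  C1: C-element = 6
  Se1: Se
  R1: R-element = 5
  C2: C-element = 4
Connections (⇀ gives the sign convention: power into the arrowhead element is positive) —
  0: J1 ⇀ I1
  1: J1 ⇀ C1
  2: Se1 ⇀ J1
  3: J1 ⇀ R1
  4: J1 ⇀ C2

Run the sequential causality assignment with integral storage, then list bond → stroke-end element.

β0 stroke→I1
β1 stroke→J1
β2 stroke→J1
β3 stroke→J1
β4 stroke→J1

b2 |J1  (source Se1 imposes e)
b0 |I1  (prefer integral on I1)
b1 |J1  (J1 flow already set via bond 0)
b3 |J1  (1-jn J1 has f-setter on 0)
b4 |J1  (J1: bond 0 brought flow, rest push out)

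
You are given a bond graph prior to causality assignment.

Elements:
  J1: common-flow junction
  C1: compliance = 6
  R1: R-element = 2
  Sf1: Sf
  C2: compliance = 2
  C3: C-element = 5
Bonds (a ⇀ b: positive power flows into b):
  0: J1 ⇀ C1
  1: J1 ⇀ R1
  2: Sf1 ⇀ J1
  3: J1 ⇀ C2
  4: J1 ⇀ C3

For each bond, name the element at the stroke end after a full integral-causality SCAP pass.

bond 0 →J1
bond 1 →J1
bond 2 →Sf1
bond 3 →J1
bond 4 →J1

β2 stroke→Sf1  (Sf1 (Sf) sets flow on bond)
β0 stroke→J1  (J1 flow already set via bond 2)
β1 stroke→J1  (common-f at J1 fixed by 2)
β3 stroke→J1  (J1: bond 2 brought flow, rest push out)
β4 stroke→J1  (J1 flow already set via bond 2)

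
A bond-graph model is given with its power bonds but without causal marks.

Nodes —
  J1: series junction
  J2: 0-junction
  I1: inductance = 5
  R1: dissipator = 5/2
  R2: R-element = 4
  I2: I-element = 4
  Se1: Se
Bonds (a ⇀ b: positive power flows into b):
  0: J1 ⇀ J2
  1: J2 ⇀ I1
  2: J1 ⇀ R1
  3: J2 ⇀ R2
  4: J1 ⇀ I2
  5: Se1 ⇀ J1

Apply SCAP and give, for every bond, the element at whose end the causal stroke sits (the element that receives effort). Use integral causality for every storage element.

b0 |J1
b1 |I1
b2 |J1
b3 |J2
b4 |I2
b5 |J1

b5 stroke at J1  (Se1: effort source, stroke at far end)
b1 stroke at I1  (I1: I, integral causality)
b4 stroke at I2  (I2 integral (f out))
b0 stroke at J1  (common-f at J1 fixed by 4)
b2 stroke at J1  (1-jn J1 has f-setter on 4)
b3 stroke at J2  (J2 needs exactly one e-in)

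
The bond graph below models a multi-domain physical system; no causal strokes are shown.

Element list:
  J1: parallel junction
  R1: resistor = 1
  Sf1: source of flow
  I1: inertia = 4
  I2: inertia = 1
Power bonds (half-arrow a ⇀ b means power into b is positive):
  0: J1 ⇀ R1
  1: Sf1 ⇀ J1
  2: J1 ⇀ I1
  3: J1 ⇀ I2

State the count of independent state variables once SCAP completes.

β1 →Sf1  (Sf1 (Sf) sets flow on bond)
β2 →I1  (I1 integral (f out))
β3 →I2  (I2 integral (f out))
β0 →J1  (J1: last free bond brings effort in)

2  (I1, I2 all integral)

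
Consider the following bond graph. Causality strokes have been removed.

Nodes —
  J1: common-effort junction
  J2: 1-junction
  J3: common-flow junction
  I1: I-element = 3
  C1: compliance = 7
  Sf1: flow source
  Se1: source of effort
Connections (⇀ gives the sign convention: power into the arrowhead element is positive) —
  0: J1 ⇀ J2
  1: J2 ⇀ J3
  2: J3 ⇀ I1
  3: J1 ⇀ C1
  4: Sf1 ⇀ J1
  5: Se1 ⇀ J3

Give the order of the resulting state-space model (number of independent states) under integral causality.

2  (C1, I1 all integral)

bond 4 stroke at Sf1  (Sf1: flow source, stroke at near end)
bond 5 stroke at J3  (Se1 (Se) sets effort on bond)
bond 2 stroke at I1  (I1 integral (f out))
bond 1 stroke at J3  (J3: bond 2 brought flow, rest push out)
bond 0 stroke at J2  (J2: bond 1 brought flow, rest push out)
bond 3 stroke at J1  (J1: last free bond brings effort in)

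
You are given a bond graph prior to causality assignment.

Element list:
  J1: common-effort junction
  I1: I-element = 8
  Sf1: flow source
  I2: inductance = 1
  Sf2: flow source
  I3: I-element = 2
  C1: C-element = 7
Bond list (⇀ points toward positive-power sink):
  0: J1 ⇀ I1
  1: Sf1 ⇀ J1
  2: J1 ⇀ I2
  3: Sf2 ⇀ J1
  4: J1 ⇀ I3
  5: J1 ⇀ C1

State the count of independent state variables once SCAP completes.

4  (C1, I1, I2, I3 all integral)

b1 stroke at Sf1  (Sf1: flow source, stroke at near end)
b3 stroke at Sf2  (Sf2: flow source, stroke at near end)
b0 stroke at I1  (prefer integral on I1)
b2 stroke at I2  (I2: I, integral causality)
b4 stroke at I3  (I3: I, integral causality)
b5 stroke at J1  (only one effort-in slot at J1)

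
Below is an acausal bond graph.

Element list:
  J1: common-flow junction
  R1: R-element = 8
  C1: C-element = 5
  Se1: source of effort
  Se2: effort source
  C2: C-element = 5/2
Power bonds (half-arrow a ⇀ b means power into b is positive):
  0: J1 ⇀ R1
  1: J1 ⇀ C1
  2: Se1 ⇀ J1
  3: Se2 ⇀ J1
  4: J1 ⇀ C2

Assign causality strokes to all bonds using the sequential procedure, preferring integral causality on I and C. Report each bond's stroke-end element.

#2 |J1  (Se1 (Se) sets effort on bond)
#3 |J1  (Se2 (Se) sets effort on bond)
#1 |J1  (prefer integral on C1)
#4 |J1  (C2 integral (e out))
#0 |R1  (only one flow-in slot at J1)

β0 stroke→R1
β1 stroke→J1
β2 stroke→J1
β3 stroke→J1
β4 stroke→J1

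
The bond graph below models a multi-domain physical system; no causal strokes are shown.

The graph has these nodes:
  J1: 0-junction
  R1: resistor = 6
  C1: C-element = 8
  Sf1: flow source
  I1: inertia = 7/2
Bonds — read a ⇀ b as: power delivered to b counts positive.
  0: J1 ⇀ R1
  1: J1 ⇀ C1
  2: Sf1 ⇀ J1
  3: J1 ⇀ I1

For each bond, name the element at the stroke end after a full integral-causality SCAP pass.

b2 |Sf1  (source Sf1 imposes f)
b1 |J1  (prefer integral on C1)
b0 |R1  (common-e at J1 fixed by 1)
b3 |I1  (J1: bond 1 brought effort, rest push out)

b0 stroke→R1
b1 stroke→J1
b2 stroke→Sf1
b3 stroke→I1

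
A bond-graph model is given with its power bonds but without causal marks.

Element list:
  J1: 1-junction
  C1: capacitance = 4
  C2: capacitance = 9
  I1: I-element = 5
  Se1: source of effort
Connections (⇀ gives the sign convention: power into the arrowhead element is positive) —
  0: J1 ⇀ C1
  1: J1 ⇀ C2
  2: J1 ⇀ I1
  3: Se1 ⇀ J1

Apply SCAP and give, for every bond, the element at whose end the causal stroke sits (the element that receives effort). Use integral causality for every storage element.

#0 stroke→J1
#1 stroke→J1
#2 stroke→I1
#3 stroke→J1

#3 stroke at J1  (Se1: effort source, stroke at far end)
#0 stroke at J1  (prefer integral on C1)
#1 stroke at J1  (C2 outputs effort q/C2)
#2 stroke at I1  (only one flow-in slot at J1)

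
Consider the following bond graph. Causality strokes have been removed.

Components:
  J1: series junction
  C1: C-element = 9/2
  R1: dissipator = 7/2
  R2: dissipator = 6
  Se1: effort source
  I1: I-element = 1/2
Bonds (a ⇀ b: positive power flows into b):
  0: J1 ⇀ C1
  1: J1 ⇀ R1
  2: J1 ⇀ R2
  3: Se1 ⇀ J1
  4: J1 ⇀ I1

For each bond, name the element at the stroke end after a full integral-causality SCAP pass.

β0 stroke→J1
β1 stroke→J1
β2 stroke→J1
β3 stroke→J1
β4 stroke→I1

bond 3 |J1  (source Se1 imposes e)
bond 0 |J1  (C1 outputs effort q/C1)
bond 4 |I1  (prefer integral on I1)
bond 1 |J1  (common-f at J1 fixed by 4)
bond 2 |J1  (1-jn J1 has f-setter on 4)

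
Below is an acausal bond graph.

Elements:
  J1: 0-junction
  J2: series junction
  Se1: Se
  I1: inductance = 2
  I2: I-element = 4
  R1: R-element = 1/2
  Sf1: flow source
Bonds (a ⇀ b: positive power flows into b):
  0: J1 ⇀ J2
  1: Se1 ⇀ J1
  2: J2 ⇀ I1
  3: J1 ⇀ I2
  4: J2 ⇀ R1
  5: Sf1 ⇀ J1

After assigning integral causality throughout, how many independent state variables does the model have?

bond 1 |J1  (Se1 (Se) sets effort on bond)
bond 5 |Sf1  (source Sf1 imposes f)
bond 0 |J2  (0-jn J1 has e-setter on 1)
bond 3 |I2  (common-e at J1 fixed by 1)
bond 2 |I1  (I1 outputs flow p/I1)
bond 4 |J2  (common-f at J2 fixed by 2)

2  (I1, I2 all integral)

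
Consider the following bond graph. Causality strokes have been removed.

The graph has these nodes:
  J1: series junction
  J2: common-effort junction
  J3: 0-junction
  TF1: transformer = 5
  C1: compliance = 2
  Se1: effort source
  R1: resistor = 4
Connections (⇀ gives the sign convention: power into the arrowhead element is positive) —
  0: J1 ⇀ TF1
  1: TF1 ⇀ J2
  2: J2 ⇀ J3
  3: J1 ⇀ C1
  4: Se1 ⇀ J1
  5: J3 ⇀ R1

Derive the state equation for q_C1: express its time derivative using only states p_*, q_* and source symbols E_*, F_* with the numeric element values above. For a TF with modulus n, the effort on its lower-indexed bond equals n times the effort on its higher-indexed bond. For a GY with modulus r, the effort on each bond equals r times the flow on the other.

dq_C1/dt = E_Se1/100 - q_C1/200

b4 |J1  (Se1 (Se) sets effort on bond)
b3 |J1  (prefer integral on C1)
b0 |TF1  (J1: last free bond brings flow in)
b1 |J2  (TF1 one-in-one-out from 0)
b2 |J3  (J2 effort already set via bond 1)
b5 |R1  (J3: bond 2 brought effort, rest push out)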